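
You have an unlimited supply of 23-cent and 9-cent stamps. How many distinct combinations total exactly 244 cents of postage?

Need nonnegative integers with 23j + 9k = 244.
gcd(23, 9) = 1, and 23·(2) + 9·(-5) = 1.
So (j₀, k₀) = (488, -1220); general j = 488 + 9t, k = -1220 - 23t.
j ≥ 0 ⇒ t ≥ -54; k ≥ 0 ⇒ t ≤ -54. That's 1 value of t.

1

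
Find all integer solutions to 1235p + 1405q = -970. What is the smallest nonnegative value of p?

171

gcd(1405, 1235):
  1405 = 1×1235 + 170
  1235 = 7×170 + 45
  170 = 3×45 + 35
  45 = 1×35 + 10
  35 = 3×10 + 5
  10 = 2×5
so gcd(1405, 1235) = 5.
5 divides -970, so solutions exist.
Back-substitute for Bézout coefficients:
  5 = 35 - 3×10
  ... = 1235×(-124) + 1405×(109)
Scale by -970/5 = -194: (p₀, q₀) = (24056, -21146).
General solution: p = 24056 + 281t, q = -21146 - 247t for integer t.
p ≥ 0: smallest is 24056 mod 281 = 171 (at t = -85), with q = -151.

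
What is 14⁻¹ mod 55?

4

gcd(55, 14) = 1.
By Bézout, 14×(4) + 55×(-1) = 1.
So 14×4 ≡ 1 (mod 55), and 4 mod 55 = 4.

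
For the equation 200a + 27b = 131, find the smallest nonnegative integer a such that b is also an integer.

7

gcd(200, 27) = 1  (200 = 7*27 + 11, 27 = 2*11 + 5, 11 = 2*5 + 1, 5 = 5*1).
1 divides 131, so solutions exist.
Back-substituting, 200*(5) + 27*(-37) = 1.
Scale by 131/1 = 131: (a₀, b₀) = (655, -4847).
General solution: a = 655 + 27t, b = -4847 - 200t for integer t.
a ≥ 0: smallest is 655 mod 27 = 7 (at t = -24), with b = -47.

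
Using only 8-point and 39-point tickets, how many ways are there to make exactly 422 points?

Need nonnegative integers with 8j + 39k = 422.
gcd(8, 39) = 1, and 8·(5) + 39·(-1) = 1.
So (j₀, k₀) = (2110, -422); general j = 2110 + 39t, k = -422 - 8t.
j ≥ 0 ⇒ t ≥ -54; k ≥ 0 ⇒ t ≤ -53. That's 2 values of t.

2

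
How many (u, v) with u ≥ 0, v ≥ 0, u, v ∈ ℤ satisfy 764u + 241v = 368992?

2

gcd(764, 241) = 1.
By Bézout, 764·(-47) + 241·(149) = 1.
One solution: (218, 840).
General: u = 218 + 241t, v = 840 - 764t.
u ≥ 0 ⇒ t ≥ 0; v ≥ 0 ⇒ t ≤ 1. So t ∈ [0, 1]: 2 solutions.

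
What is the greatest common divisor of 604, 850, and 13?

gcd(850, 604) = 2.
gcd(2, 13) = 1.

1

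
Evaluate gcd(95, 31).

1

gcd(95, 31):
  95 = 3*31 + 2
  31 = 15*2 + 1
  2 = 2*1
so gcd(95, 31) = 1.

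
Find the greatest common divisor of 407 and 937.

1

gcd(937, 407):
  937 = 2·407 + 123
  407 = 3·123 + 38
  123 = 3·38 + 9
  38 = 4·9 + 2
  9 = 4·2 + 1
  2 = 2·1
so gcd(937, 407) = 1.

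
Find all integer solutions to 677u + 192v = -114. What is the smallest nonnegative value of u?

54

gcd(677, 192):
  677 = 3*192 + 101
  192 = 1*101 + 91
  101 = 1*91 + 10
  91 = 9*10 + 1
  10 = 10*1
so gcd(677, 192) = 1.
1 divides -114, so solutions exist.
Back-substitute for Bézout coefficients:
  1 = 91 - 9*10
  ... = 677*(-19) + 192*(67)
Scale by -114/1 = -114: (u₀, v₀) = (2166, -7638).
General solution: u = 2166 + 192t, v = -7638 - 677t for integer t.
u ≥ 0: smallest is 2166 mod 192 = 54 (at t = -11), with v = -191.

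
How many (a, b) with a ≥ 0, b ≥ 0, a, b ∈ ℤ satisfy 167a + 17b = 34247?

gcd(167, 17):
  167 = 9·17 + 14
  17 = 1·14 + 3
  14 = 4·3 + 2
  3 = 1·2 + 1
  2 = 2·1
so gcd(167, 17) = 1.
Back-substitute for Bézout coefficients:
  1 = 3 - 1·2
  ... = 167·(-6) + 17·(59)
Scale by 34247: one solution is (-205482, 2020573). Reduce a mod 17: (14, 1877).
General: a = 14 + 17t, b = 1877 - 167t.
a ≥ 0 ⇒ t ≥ 0; b ≥ 0 ⇒ t ≤ 11. So t ∈ [0, 11]: 12 solutions.

12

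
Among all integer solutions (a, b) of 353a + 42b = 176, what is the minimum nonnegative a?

gcd(353, 42):
  353 = 8×42 + 17
  42 = 2×17 + 8
  17 = 2×8 + 1
  8 = 8×1
so gcd(353, 42) = 1.
1 divides 176, so solutions exist.
Back-substitute for Bézout coefficients:
  1 = 17 - 2×8
  ... = 353×(5) + 42×(-42)
Scale by 176/1 = 176: (a₀, b₀) = (880, -7392).
General solution: a = 880 + 42t, b = -7392 - 353t for integer t.
a ≥ 0: smallest is 880 mod 42 = 40 (at t = -20), with b = -332.

40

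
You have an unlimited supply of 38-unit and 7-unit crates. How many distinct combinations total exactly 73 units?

1

Need nonnegative integers with 38j + 7k = 73.
gcd(38, 7) = 1, and 38·(-2) + 7·(11) = 1.
So (j₀, k₀) = (-146, 803); general j = -146 + 7t, k = 803 - 38t.
j ≥ 0 ⇒ t ≥ 21; k ≥ 0 ⇒ t ≤ 21. That's 1 value of t.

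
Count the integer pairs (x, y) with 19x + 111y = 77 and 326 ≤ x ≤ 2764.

gcd(111, 19) = 1.
By Bézout, 19*(-35) + 111*(6) = 1.
Particular solution: (80, -13).
General solution: x = 80 + 111t, y = -13 - 19t for integer t.
326 ≤ 80 + 111t ≤ 2764 gives t ∈ [3, 24], which is 22 values.

22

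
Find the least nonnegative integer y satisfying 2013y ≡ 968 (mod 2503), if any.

gcd(2503, 2013) = 1.
1 divides 968, so solutions exist.
By Bézout, 2013*(189) + 2503*(-152) = 1.
So 2013*(189) ≡ 1 (mod 2503); multiply by 968: y ≡ 182952 (mod 2503).
Smallest nonnegative: y = 182952 mod 2503 = 233.

233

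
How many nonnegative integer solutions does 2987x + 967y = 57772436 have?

20

gcd(2987, 967) = 1  (2987 = 3×967 + 86, 967 = 11×86 + 21, 86 = 4×21 + 2, 21 = 10×2 + 1, 2 = 2×1).
Back-substituting, 2987×(-461) + 967×(1424) = 1.
Scale by 57772436: one solution is (-26633092996, 82267948864). Reduce x mod 967: (697, 57591).
General: x = 697 + 967t, y = 57591 - 2987t.
x ≥ 0 ⇒ t ≥ 0; y ≥ 0 ⇒ t ≤ 19. So t ∈ [0, 19]: 20 solutions.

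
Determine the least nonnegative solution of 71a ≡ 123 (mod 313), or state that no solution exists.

37

gcd(313, 71) = 1.
1 divides 123, so solutions exist.
By Bézout, 71·(97) + 313·(-22) = 1.
So 71·(97) ≡ 1 (mod 313); multiply by 123: a ≡ 11931 (mod 313).
Smallest nonnegative: a = 11931 mod 313 = 37.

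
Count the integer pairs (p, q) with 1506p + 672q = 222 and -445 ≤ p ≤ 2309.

25

gcd(1506, 672) = 6.
By Bézout, 1506×(-29) + 672×(65) = 6.
Particular solution: (47, -105).
General solution: p = 47 + 112t, q = -105 - 251t for integer t.
-445 ≤ 47 + 112t ≤ 2309 gives t ∈ [-4, 20], which is 25 values.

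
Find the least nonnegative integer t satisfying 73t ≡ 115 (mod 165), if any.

40

gcd(165, 73) = 1  (165 = 2·73 + 19, 73 = 3·19 + 16, 19 = 1·16 + 3, 16 = 5·3 + 1, 3 = 3·1).
1 divides 115, so solutions exist.
Back-substituting, 73·(52) + 165·(-23) = 1.
So 73·(52) ≡ 1 (mod 165); multiply by 115: t ≡ 5980 (mod 165).
Smallest nonnegative: t = 5980 mod 165 = 40.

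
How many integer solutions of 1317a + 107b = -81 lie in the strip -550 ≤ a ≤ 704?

12

gcd(1317, 107):
  1317 = 12×107 + 33
  107 = 3×33 + 8
  33 = 4×8 + 1
  8 = 8×1
so gcd(1317, 107) = 1.
Back-substitute for Bézout coefficients:
  1 = 33 - 4×8
  ... = 1317×(13) + 107×(-160)
Scale by -81: particular solution (-1053, 12960); reduce a mod 107: (17, -210).
General solution: a = 17 + 107t, b = -210 - 1317t for integer t.
-550 ≤ 17 + 107t ≤ 704 gives t ∈ [-5, 6], which is 12 values.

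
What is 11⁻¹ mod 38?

7

gcd(38, 11) = 1.
By Bézout, 11·(7) + 38·(-2) = 1.
So 11·7 ≡ 1 (mod 38), and 7 mod 38 = 7.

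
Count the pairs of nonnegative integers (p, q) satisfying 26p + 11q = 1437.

gcd(26, 11) = 1  (26 = 2×11 + 4, 11 = 2×4 + 3, 4 = 1×3 + 1, 3 = 3×1).
Back-substituting, 26×(3) + 11×(-7) = 1.
Scale by 1437: one solution is (4311, -10059). Reduce p mod 11: (10, 107).
General: p = 10 + 11t, q = 107 - 26t.
p ≥ 0 ⇒ t ≥ 0; q ≥ 0 ⇒ t ≤ 4. So t ∈ [0, 4]: 5 solutions.

5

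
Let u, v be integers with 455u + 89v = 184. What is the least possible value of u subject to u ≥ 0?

54

gcd(455, 89):
  455 = 5×89 + 10
  89 = 8×10 + 9
  10 = 1×9 + 1
  9 = 9×1
so gcd(455, 89) = 1.
1 divides 184, so solutions exist.
Back-substitute for Bézout coefficients:
  1 = 10 - 1×9
  ... = 455×(9) + 89×(-46)
Scale by 184/1 = 184: (u₀, v₀) = (1656, -8464).
General solution: u = 1656 + 89t, v = -8464 - 455t for integer t.
u ≥ 0: smallest is 1656 mod 89 = 54 (at t = -18), with v = -274.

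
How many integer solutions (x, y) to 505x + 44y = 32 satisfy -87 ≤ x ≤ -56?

gcd(505, 44):
  505 = 11×44 + 21
  44 = 2×21 + 2
  21 = 10×2 + 1
  2 = 2×1
so gcd(505, 44) = 1.
Back-substitute for Bézout coefficients:
  1 = 21 - 10×2
  ... = 505×(21) + 44×(-241)
Scale by 32: particular solution (672, -7712); reduce x mod 44: (12, -137).
General solution: x = 12 + 44t, y = -137 - 505t for integer t.
-87 ≤ 12 + 44t ≤ -56 gives t ∈ [-2, -2], which is 1 value.

1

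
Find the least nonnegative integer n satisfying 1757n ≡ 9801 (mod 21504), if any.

gcd(21504, 1757):
  21504 = 12*1757 + 420
  1757 = 4*420 + 77
  420 = 5*77 + 35
  77 = 2*35 + 7
  35 = 5*7
so gcd(21504, 1757) = 7.
7 does not divide 9801, so the congruence has no solution.

no solution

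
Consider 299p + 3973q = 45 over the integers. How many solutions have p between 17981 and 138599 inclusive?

gcd(3973, 299):
  3973 = 13×299 + 86
  299 = 3×86 + 41
  86 = 2×41 + 4
  41 = 10×4 + 1
  4 = 4×1
so gcd(3973, 299) = 1.
Back-substitute for Bézout coefficients:
  1 = 41 - 10×4
  ... = 299×(970) + 3973×(-73)
Scale by 45: particular solution (43650, -3285); reduce p mod 3973: (3920, -295).
General solution: p = 3920 + 3973t, q = -295 - 299t for integer t.
17981 ≤ 3920 + 3973t ≤ 138599 gives t ∈ [4, 33], which is 30 values.

30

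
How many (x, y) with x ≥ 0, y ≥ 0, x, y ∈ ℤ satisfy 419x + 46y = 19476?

gcd(419, 46) = 1.
By Bézout, 419*(-9) + 46*(82) = 1.
One solution: (22, 223).
General: x = 22 + 46t, y = 223 - 419t.
x ≥ 0 ⇒ t ≥ 0; y ≥ 0 ⇒ t ≤ 0. So t ∈ [0, 0]: 1 solution.

1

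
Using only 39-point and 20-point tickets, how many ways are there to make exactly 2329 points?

Need nonnegative integers with 39j + 20k = 2329.
gcd(39, 20) = 1, and 39·(-1) + 20·(2) = 1.
So (j₀, k₀) = (-2329, 4658); general j = -2329 + 20t, k = 4658 - 39t.
j ≥ 0 ⇒ t ≥ 117; k ≥ 0 ⇒ t ≤ 119. That's 3 values of t.

3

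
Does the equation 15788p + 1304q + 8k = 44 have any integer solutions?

gcd(15788, 1304) = 4  (15788 = 12×1304 + 140, 1304 = 9×140 + 44, 140 = 3×44 + 8, 44 = 5×8 + 4, 8 = 2×4).
gcd(4, 8) = 4.
4 divides 44, so integer solutions exist.

yes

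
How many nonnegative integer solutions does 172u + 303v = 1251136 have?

gcd(303, 172) = 1.
By Bézout, 172×(37) + 303×(-21) = 1.
One solution: (298, 3960).
General: u = 298 + 303t, v = 3960 - 172t.
u ≥ 0 ⇒ t ≥ 0; v ≥ 0 ⇒ t ≤ 23. So t ∈ [0, 23]: 24 solutions.

24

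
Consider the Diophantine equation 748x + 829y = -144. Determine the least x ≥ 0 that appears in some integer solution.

186

gcd(829, 748) = 1  (829 = 1*748 + 81, 748 = 9*81 + 19, 81 = 4*19 + 5, 19 = 3*5 + 4, 5 = 1*4 + 1, 4 = 4*1).
1 divides -144, so solutions exist.
Back-substituting, 748*(-174) + 829*(157) = 1.
Scale by -144/1 = -144: (x₀, y₀) = (25056, -22608).
General solution: x = 25056 + 829t, y = -22608 - 748t for integer t.
x ≥ 0: smallest is 25056 mod 829 = 186 (at t = -30), with y = -168.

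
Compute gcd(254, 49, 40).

gcd(254, 49) = 1  (254 = 5×49 + 9, 49 = 5×9 + 4, 9 = 2×4 + 1, 4 = 4×1).
gcd(1, 40) = 1.

1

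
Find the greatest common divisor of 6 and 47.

gcd(47, 6) = 1  (47 = 7*6 + 5, 6 = 1*5 + 1, 5 = 5*1).

1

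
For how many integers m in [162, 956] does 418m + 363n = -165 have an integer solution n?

gcd(418, 363) = 11  (418 = 1·363 + 55, 363 = 6·55 + 33, 55 = 1·33 + 22, 33 = 1·22 + 11, 22 = 2·11).
Back-substituting, 418·(-13) + 363·(15) = 11.
Scale by -15: particular solution (195, -225); reduce m mod 33: (30, -35).
General solution: m = 30 + 33t, n = -35 - 38t for integer t.
162 ≤ 30 + 33t ≤ 956 gives t ∈ [4, 28], which is 25 values.

25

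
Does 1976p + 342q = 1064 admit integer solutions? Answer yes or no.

gcd(1976, 342) = 38  (1976 = 5*342 + 266, 342 = 1*266 + 76, 266 = 3*76 + 38, 76 = 2*38).
38 divides 1064, so integer solutions exist.

yes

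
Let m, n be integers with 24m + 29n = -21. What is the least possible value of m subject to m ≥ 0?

gcd(29, 24):
  29 = 1·24 + 5
  24 = 4·5 + 4
  5 = 1·4 + 1
  4 = 4·1
so gcd(29, 24) = 1.
1 divides -21, so solutions exist.
Back-substitute for Bézout coefficients:
  1 = 5 - 1·4
  ... = 24·(-6) + 29·(5)
Scale by -21/1 = -21: (m₀, n₀) = (126, -105).
General solution: m = 126 + 29t, n = -105 - 24t for integer t.
m ≥ 0: smallest is 126 mod 29 = 10 (at t = -4), with n = -9.

10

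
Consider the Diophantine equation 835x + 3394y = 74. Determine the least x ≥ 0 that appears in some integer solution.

2760

gcd(3394, 835):
  3394 = 4·835 + 54
  835 = 15·54 + 25
  54 = 2·25 + 4
  25 = 6·4 + 1
  4 = 4·1
so gcd(3394, 835) = 1.
1 divides 74, so solutions exist.
Back-substitute for Bézout coefficients:
  1 = 25 - 6·4
  ... = 835·(817) + 3394·(-201)
Scale by 74/1 = 74: (x₀, y₀) = (60458, -14874).
General solution: x = 60458 + 3394t, y = -14874 - 835t for integer t.
x ≥ 0: smallest is 60458 mod 3394 = 2760 (at t = -17), with y = -679.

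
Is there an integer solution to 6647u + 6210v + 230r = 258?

gcd(6647, 6210) = 23.
gcd(23, 230) = 23.
23 does not divide 258 (remainder 5), so no integer solutions.

no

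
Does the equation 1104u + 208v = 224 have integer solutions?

yes

gcd(1104, 208) = 16  (1104 = 5·208 + 64, 208 = 3·64 + 16, 64 = 4·16).
16 divides 224, so integer solutions exist.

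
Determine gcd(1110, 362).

gcd(1110, 362) = 2  (1110 = 3·362 + 24, 362 = 15·24 + 2, 24 = 12·2).

2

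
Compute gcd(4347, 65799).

27

gcd(65799, 4347) = 27  (65799 = 15·4347 + 594, 4347 = 7·594 + 189, 594 = 3·189 + 27, 189 = 7·27).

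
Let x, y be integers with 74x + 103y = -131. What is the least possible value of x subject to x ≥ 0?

72

gcd(103, 74):
  103 = 1*74 + 29
  74 = 2*29 + 16
  29 = 1*16 + 13
  16 = 1*13 + 3
  13 = 4*3 + 1
  3 = 3*1
so gcd(103, 74) = 1.
1 divides -131, so solutions exist.
Back-substitute for Bézout coefficients:
  1 = 13 - 4*3
  ... = 74*(-32) + 103*(23)
Scale by -131/1 = -131: (x₀, y₀) = (4192, -3013).
General solution: x = 4192 + 103t, y = -3013 - 74t for integer t.
x ≥ 0: smallest is 4192 mod 103 = 72 (at t = -40), with y = -53.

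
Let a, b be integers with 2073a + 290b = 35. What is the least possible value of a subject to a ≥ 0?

gcd(2073, 290) = 1.
1 divides 35, so solutions exist.
By Bézout, 2073*(27) + 290*(-193) = 1.
Scale by 35/1 = 35: (a₀, b₀) = (945, -6755).
General solution: a = 945 + 290t, b = -6755 - 2073t for integer t.
a ≥ 0: smallest is 945 mod 290 = 75 (at t = -3), with b = -536.

75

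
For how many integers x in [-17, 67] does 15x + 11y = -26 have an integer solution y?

8

gcd(15, 11):
  15 = 1·11 + 4
  11 = 2·4 + 3
  4 = 1·3 + 1
  3 = 3·1
so gcd(15, 11) = 1.
Back-substitute for Bézout coefficients:
  1 = 4 - 1·3
  ... = 15·(3) + 11·(-4)
Scale by -26: particular solution (-78, 104); reduce x mod 11: (10, -16).
General solution: x = 10 + 11t, y = -16 - 15t for integer t.
-17 ≤ 10 + 11t ≤ 67 gives t ∈ [-2, 5], which is 8 values.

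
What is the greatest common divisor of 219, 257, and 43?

1

gcd(257, 219) = 1.
gcd(1, 43) = 1.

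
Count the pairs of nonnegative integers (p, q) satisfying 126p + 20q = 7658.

gcd(126, 20) = 2  (126 = 6·20 + 6, 20 = 3·6 + 2, 6 = 3·2).
Back-substituting, 126·(-3) + 20·(19) = 2.
Scale by 3829: one solution is (-11487, 72751). Reduce p mod 10: (3, 364).
General: p = 3 + 10t, q = 364 - 63t.
p ≥ 0 ⇒ t ≥ 0; q ≥ 0 ⇒ t ≤ 5. So t ∈ [0, 5]: 6 solutions.

6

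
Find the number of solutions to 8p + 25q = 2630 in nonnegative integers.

gcd(25, 8):
  25 = 3×8 + 1
  8 = 8×1
so gcd(25, 8) = 1.
Back-substitute for Bézout coefficients:
  1 = 25 - 3×8
  ... = 8×(-3) + 25×(1)
Scale by 2630: one solution is (-7890, 2630). Reduce p mod 25: (10, 102).
General: p = 10 + 25t, q = 102 - 8t.
p ≥ 0 ⇒ t ≥ 0; q ≥ 0 ⇒ t ≤ 12. So t ∈ [0, 12]: 13 solutions.

13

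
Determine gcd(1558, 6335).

1

gcd(6335, 1558):
  6335 = 4×1558 + 103
  1558 = 15×103 + 13
  103 = 7×13 + 12
  13 = 1×12 + 1
  12 = 12×1
so gcd(6335, 1558) = 1.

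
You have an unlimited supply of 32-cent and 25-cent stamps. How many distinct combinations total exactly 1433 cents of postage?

Need nonnegative integers with 32j + 25k = 1433.
gcd(32, 25) = 1, and 32·(-7) + 25·(9) = 1.
So (j₀, k₀) = (-10031, 12897); general j = -10031 + 25t, k = 12897 - 32t.
j ≥ 0 ⇒ t ≥ 402; k ≥ 0 ⇒ t ≤ 403. That's 2 values of t.

2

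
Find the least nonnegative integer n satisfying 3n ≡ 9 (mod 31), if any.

3

gcd(31, 3):
  31 = 10*3 + 1
  3 = 3*1
so gcd(31, 3) = 1.
1 divides 9, so solutions exist.
Back-substitute for Bézout coefficients:
  1 = 31 - 10*3
  ... = 3*(-10) + 31*(1)
So 3*(-10) ≡ 1 (mod 31); multiply by 9: n ≡ -90 (mod 31).
Smallest nonnegative: n = -90 mod 31 = 3.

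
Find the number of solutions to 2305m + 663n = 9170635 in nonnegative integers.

6

gcd(2305, 663) = 1  (2305 = 3×663 + 316, 663 = 2×316 + 31, 316 = 10×31 + 6, 31 = 5×6 + 1, 6 = 6×1).
Back-substituting, 2305×(-107) + 663×(372) = 1.
Scale by 9170635: one solution is (-981257945, 3411476220). Reduce m mod 663: (619, 11680).
General: m = 619 + 663t, n = 11680 - 2305t.
m ≥ 0 ⇒ t ≥ 0; n ≥ 0 ⇒ t ≤ 5. So t ∈ [0, 5]: 6 solutions.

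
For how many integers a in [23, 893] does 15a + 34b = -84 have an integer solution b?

26

gcd(34, 15) = 1  (34 = 2×15 + 4, 15 = 3×4 + 3, 4 = 1×3 + 1, 3 = 3×1).
Back-substituting, 15×(-9) + 34×(4) = 1.
Scale by -84: particular solution (756, -336); reduce a mod 34: (8, -6).
General solution: a = 8 + 34t, b = -6 - 15t for integer t.
23 ≤ 8 + 34t ≤ 893 gives t ∈ [1, 26], which is 26 values.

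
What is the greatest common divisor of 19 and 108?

1

gcd(108, 19):
  108 = 5*19 + 13
  19 = 1*13 + 6
  13 = 2*6 + 1
  6 = 6*1
so gcd(108, 19) = 1.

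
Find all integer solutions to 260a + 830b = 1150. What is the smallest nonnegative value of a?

14

gcd(830, 260) = 10.
10 divides 1150, so solutions exist.
By Bézout, 260·(16) + 830·(-5) = 10.
Scale by 1150/10 = 115: (a₀, b₀) = (1840, -575).
General solution: a = 1840 + 83t, b = -575 - 26t for integer t.
a ≥ 0: smallest is 1840 mod 83 = 14 (at t = -22), with b = -3.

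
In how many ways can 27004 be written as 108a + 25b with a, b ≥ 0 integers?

gcd(108, 25) = 1  (108 = 4*25 + 8, 25 = 3*8 + 1, 8 = 8*1).
Back-substituting, 108*(-3) + 25*(13) = 1.
Scale by 27004: one solution is (-81012, 351052). Reduce a mod 25: (13, 1024).
General: a = 13 + 25t, b = 1024 - 108t.
a ≥ 0 ⇒ t ≥ 0; b ≥ 0 ⇒ t ≤ 9. So t ∈ [0, 9]: 10 solutions.

10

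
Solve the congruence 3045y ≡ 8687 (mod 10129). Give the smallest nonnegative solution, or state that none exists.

575

gcd(10129, 3045):
  10129 = 3×3045 + 994
  3045 = 3×994 + 63
  994 = 15×63 + 49
  63 = 1×49 + 14
  49 = 3×14 + 7
  14 = 2×7
so gcd(10129, 3045) = 7.
7 divides 8687, so solutions exist.
Back-substitute for Bézout coefficients:
  7 = 49 - 3×14
  ... = 3045×(-642) + 10129×(193)
So 3045×(-642) ≡ 7 (mod 10129); multiply by 1241: y ≡ -796722 (mod 1447).
Smallest nonnegative: y = -796722 mod 1447 = 575.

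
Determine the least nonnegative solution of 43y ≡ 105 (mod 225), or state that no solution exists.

60

gcd(225, 43) = 1  (225 = 5·43 + 10, 43 = 4·10 + 3, 10 = 3·3 + 1, 3 = 3·1).
1 divides 105, so solutions exist.
Back-substituting, 43·(-68) + 225·(13) = 1.
So 43·(-68) ≡ 1 (mod 225); multiply by 105: y ≡ -7140 (mod 225).
Smallest nonnegative: y = -7140 mod 225 = 60.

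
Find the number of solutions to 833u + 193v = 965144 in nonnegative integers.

6

gcd(833, 193) = 1  (833 = 4*193 + 61, 193 = 3*61 + 10, 61 = 6*10 + 1, 10 = 10*1).
Back-substituting, 833*(19) + 193*(-82) = 1.
Scale by 965144: one solution is (18337736, -79141808). Reduce u mod 193: (34, 4854).
General: u = 34 + 193t, v = 4854 - 833t.
u ≥ 0 ⇒ t ≥ 0; v ≥ 0 ⇒ t ≤ 5. So t ∈ [0, 5]: 6 solutions.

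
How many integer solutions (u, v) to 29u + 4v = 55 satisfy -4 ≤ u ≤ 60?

gcd(29, 4):
  29 = 7·4 + 1
  4 = 4·1
so gcd(29, 4) = 1.
Back-substitute for Bézout coefficients:
  1 = 29 - 7·4
  ... = 29·(1) + 4·(-7)
Scale by 55: particular solution (55, -385); reduce u mod 4: (3, -8).
General solution: u = 3 + 4t, v = -8 - 29t for integer t.
-4 ≤ 3 + 4t ≤ 60 gives t ∈ [-1, 14], which is 16 values.

16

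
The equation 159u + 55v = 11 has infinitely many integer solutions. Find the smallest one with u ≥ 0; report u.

44

gcd(159, 55) = 1  (159 = 2×55 + 49, 55 = 1×49 + 6, 49 = 8×6 + 1, 6 = 6×1).
1 divides 11, so solutions exist.
Back-substituting, 159×(9) + 55×(-26) = 1.
Scale by 11/1 = 11: (u₀, v₀) = (99, -286).
General solution: u = 99 + 55t, v = -286 - 159t for integer t.
u ≥ 0: smallest is 99 mod 55 = 44 (at t = -1), with v = -127.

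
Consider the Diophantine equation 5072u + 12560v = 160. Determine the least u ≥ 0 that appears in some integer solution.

gcd(12560, 5072):
  12560 = 2*5072 + 2416
  5072 = 2*2416 + 240
  2416 = 10*240 + 16
  240 = 15*16
so gcd(12560, 5072) = 16.
16 divides 160, so solutions exist.
Back-substitute for Bézout coefficients:
  16 = 2416 - 10*240
  ... = 5072*(-52) + 12560*(21)
Scale by 160/16 = 10: (u₀, v₀) = (-520, 210).
General solution: u = -520 + 785t, v = 210 - 317t for integer t.
u ≥ 0: smallest is -520 mod 785 = 265 (at t = 1), with v = -107.

265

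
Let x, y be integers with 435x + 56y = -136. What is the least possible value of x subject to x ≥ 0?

gcd(435, 56):
  435 = 7*56 + 43
  56 = 1*43 + 13
  43 = 3*13 + 4
  13 = 3*4 + 1
  4 = 4*1
so gcd(435, 56) = 1.
1 divides -136, so solutions exist.
Back-substitute for Bézout coefficients:
  1 = 13 - 3*4
  ... = 435*(-13) + 56*(101)
Scale by -136/1 = -136: (x₀, y₀) = (1768, -13736).
General solution: x = 1768 + 56t, y = -13736 - 435t for integer t.
x ≥ 0: smallest is 1768 mod 56 = 32 (at t = -31), with y = -251.

32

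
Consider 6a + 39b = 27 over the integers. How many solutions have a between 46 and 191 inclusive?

gcd(39, 6) = 3.
By Bézout, 6*(-6) + 39*(1) = 3.
Particular solution: (11, -1).
General solution: a = 11 + 13t, b = -1 - 2t for integer t.
46 ≤ 11 + 13t ≤ 191 gives t ∈ [3, 13], which is 11 values.

11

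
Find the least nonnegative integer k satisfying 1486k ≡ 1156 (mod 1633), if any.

1203

gcd(1633, 1486) = 1  (1633 = 1*1486 + 147, 1486 = 10*147 + 16, 147 = 9*16 + 3, 16 = 5*3 + 1, 3 = 3*1).
1 divides 1156, so solutions exist.
Back-substituting, 1486*(511) + 1633*(-465) = 1.
So 1486*(511) ≡ 1 (mod 1633); multiply by 1156: k ≡ 590716 (mod 1633).
Smallest nonnegative: k = 590716 mod 1633 = 1203.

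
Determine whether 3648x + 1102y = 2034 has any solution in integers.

no

gcd(3648, 1102) = 38  (3648 = 3×1102 + 342, 1102 = 3×342 + 76, 342 = 4×76 + 38, 76 = 2×38).
38 does not divide 2034 (remainder 20), so no integer solutions.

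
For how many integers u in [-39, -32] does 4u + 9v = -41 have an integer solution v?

1

gcd(9, 4) = 1  (9 = 2·4 + 1, 4 = 4·1).
Back-substituting, 4·(-2) + 9·(1) = 1.
Scale by -41: particular solution (82, -41); reduce u mod 9: (1, -5).
General solution: u = 1 + 9t, v = -5 - 4t for integer t.
-39 ≤ 1 + 9t ≤ -32 gives t ∈ [-4, -4], which is 1 value.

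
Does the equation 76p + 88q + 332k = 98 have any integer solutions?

no

gcd(88, 76) = 4  (88 = 1×76 + 12, 76 = 6×12 + 4, 12 = 3×4).
gcd(4, 332) = 4.
4 does not divide 98 (remainder 2), so no integer solutions.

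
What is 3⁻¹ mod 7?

gcd(7, 3) = 1  (7 = 2×3 + 1, 3 = 3×1).
Back-substituting, 3×(-2) + 7×(1) = 1.
So 3×-2 ≡ 1 (mod 7), and -2 mod 7 = 5.

5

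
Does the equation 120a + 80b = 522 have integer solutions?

no

gcd(120, 80) = 40  (120 = 1·80 + 40, 80 = 2·40).
40 does not divide 522 (remainder 2), so no integer solutions.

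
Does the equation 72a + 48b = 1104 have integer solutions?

gcd(72, 48) = 24  (72 = 1*48 + 24, 48 = 2*24).
24 divides 1104, so integer solutions exist.

yes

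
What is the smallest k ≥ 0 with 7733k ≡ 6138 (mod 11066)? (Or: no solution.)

38

gcd(11066, 7733) = 11  (11066 = 1·7733 + 3333, 7733 = 2·3333 + 1067, 3333 = 3·1067 + 132, 1067 = 8·132 + 11, 132 = 12·11).
11 divides 6138, so solutions exist.
Back-substituting, 7733·(83) + 11066·(-58) = 11.
So 7733·(83) ≡ 11 (mod 11066); multiply by 558: k ≡ 46314 (mod 1006).
Smallest nonnegative: k = 46314 mod 1006 = 38.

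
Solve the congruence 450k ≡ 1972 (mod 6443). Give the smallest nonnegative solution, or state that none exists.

663

gcd(6443, 450):
  6443 = 14×450 + 143
  450 = 3×143 + 21
  143 = 6×21 + 17
  21 = 1×17 + 4
  17 = 4×4 + 1
  4 = 4×1
so gcd(6443, 450) = 1.
1 divides 1972, so solutions exist.
Back-substitute for Bézout coefficients:
  1 = 17 - 4×4
  ... = 450×(-1532) + 6443×(107)
So 450×(-1532) ≡ 1 (mod 6443); multiply by 1972: k ≡ -3021104 (mod 6443).
Smallest nonnegative: k = -3021104 mod 6443 = 663.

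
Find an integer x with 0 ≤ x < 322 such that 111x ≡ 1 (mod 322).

gcd(322, 111):
  322 = 2×111 + 100
  111 = 1×100 + 11
  100 = 9×11 + 1
  11 = 11×1
so gcd(322, 111) = 1.
Back-substitute for Bézout coefficients:
  1 = 100 - 9×11
  ... = 111×(-29) + 322×(10)
So 111×-29 ≡ 1 (mod 322), and -29 mod 322 = 293.

293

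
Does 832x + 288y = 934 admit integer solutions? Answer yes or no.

gcd(832, 288) = 32  (832 = 2*288 + 256, 288 = 1*256 + 32, 256 = 8*32).
32 does not divide 934 (remainder 6), so no integer solutions.

no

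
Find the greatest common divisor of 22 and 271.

1

gcd(271, 22) = 1  (271 = 12·22 + 7, 22 = 3·7 + 1, 7 = 7·1).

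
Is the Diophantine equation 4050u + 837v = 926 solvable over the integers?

no

gcd(4050, 837) = 27.
27 does not divide 926 (remainder 8), so no integer solutions.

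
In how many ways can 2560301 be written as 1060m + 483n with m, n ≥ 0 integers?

5

gcd(1060, 483) = 1  (1060 = 2·483 + 94, 483 = 5·94 + 13, 94 = 7·13 + 3, 13 = 4·3 + 1, 3 = 3·1).
Back-substituting, 1060·(-149) + 483·(327) = 1.
Scale by 2560301: one solution is (-381484849, 837218427). Reduce m mod 483: (143, 4987).
General: m = 143 + 483t, n = 4987 - 1060t.
m ≥ 0 ⇒ t ≥ 0; n ≥ 0 ⇒ t ≤ 4. So t ∈ [0, 4]: 5 solutions.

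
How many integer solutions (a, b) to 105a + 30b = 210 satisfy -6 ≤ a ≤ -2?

gcd(105, 30) = 15  (105 = 3*30 + 15, 30 = 2*15).
Back-substituting, 105*(1) + 30*(-3) = 15.
Scale by 14: particular solution (14, -42); reduce a mod 2: (0, 7).
General solution: a = 0 + 2t, b = 7 - 7t for integer t.
-6 ≤ 0 + 2t ≤ -2 gives t ∈ [-3, -1], which is 3 values.

3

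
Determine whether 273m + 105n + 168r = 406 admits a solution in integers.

no

gcd(273, 105) = 21.
gcd(21, 168) = 21.
21 does not divide 406 (remainder 7), so no integer solutions.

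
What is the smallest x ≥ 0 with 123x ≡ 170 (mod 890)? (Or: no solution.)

450

gcd(890, 123) = 1.
1 divides 170, so solutions exist.
By Bézout, 123*(-123) + 890*(17) = 1.
So 123*(-123) ≡ 1 (mod 890); multiply by 170: x ≡ -20910 (mod 890).
Smallest nonnegative: x = -20910 mod 890 = 450.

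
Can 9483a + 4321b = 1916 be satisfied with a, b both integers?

no

gcd(9483, 4321) = 29  (9483 = 2×4321 + 841, 4321 = 5×841 + 116, 841 = 7×116 + 29, 116 = 4×29).
29 does not divide 1916 (remainder 2), so no integer solutions.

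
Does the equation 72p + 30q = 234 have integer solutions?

yes

gcd(72, 30) = 6  (72 = 2*30 + 12, 30 = 2*12 + 6, 12 = 2*6).
6 divides 234, so integer solutions exist.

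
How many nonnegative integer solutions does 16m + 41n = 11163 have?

17

gcd(41, 16):
  41 = 2*16 + 9
  16 = 1*9 + 7
  9 = 1*7 + 2
  7 = 3*2 + 1
  2 = 2*1
so gcd(41, 16) = 1.
Back-substitute for Bézout coefficients:
  1 = 7 - 3*2
  ... = 16*(18) + 41*(-7)
Scale by 11163: one solution is (200934, -78141). Reduce m mod 41: (34, 259).
General: m = 34 + 41t, n = 259 - 16t.
m ≥ 0 ⇒ t ≥ 0; n ≥ 0 ⇒ t ≤ 16. So t ∈ [0, 16]: 17 solutions.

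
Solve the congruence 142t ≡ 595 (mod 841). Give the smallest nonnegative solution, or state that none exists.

gcd(841, 142) = 1  (841 = 5·142 + 131, 142 = 1·131 + 11, 131 = 11·11 + 10, 11 = 1·10 + 1, 10 = 10·1).
1 divides 595, so solutions exist.
Back-substituting, 142·(77) + 841·(-13) = 1.
So 142·(77) ≡ 1 (mod 841); multiply by 595: t ≡ 45815 (mod 841).
Smallest nonnegative: t = 45815 mod 841 = 401.

401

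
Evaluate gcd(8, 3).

1

gcd(8, 3):
  8 = 2*3 + 2
  3 = 1*2 + 1
  2 = 2*1
so gcd(8, 3) = 1.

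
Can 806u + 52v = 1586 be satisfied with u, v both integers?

gcd(806, 52) = 26.
26 divides 1586, so integer solutions exist.

yes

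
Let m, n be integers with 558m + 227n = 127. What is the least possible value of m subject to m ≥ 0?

gcd(558, 227):
  558 = 2*227 + 104
  227 = 2*104 + 19
  104 = 5*19 + 9
  19 = 2*9 + 1
  9 = 9*1
so gcd(558, 227) = 1.
1 divides 127, so solutions exist.
Back-substitute for Bézout coefficients:
  1 = 19 - 2*9
  ... = 558*(-24) + 227*(59)
Scale by 127/1 = 127: (m₀, n₀) = (-3048, 7493).
General solution: m = -3048 + 227t, n = 7493 - 558t for integer t.
m ≥ 0: smallest is -3048 mod 227 = 130 (at t = 14), with n = -319.

130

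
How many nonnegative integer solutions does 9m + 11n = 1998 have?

21

gcd(11, 9):
  11 = 1×9 + 2
  9 = 4×2 + 1
  2 = 2×1
so gcd(11, 9) = 1.
Back-substitute for Bézout coefficients:
  1 = 9 - 4×2
  ... = 9×(5) + 11×(-4)
Scale by 1998: one solution is (9990, -7992). Reduce m mod 11: (2, 180).
General: m = 2 + 11t, n = 180 - 9t.
m ≥ 0 ⇒ t ≥ 0; n ≥ 0 ⇒ t ≤ 20. So t ∈ [0, 20]: 21 solutions.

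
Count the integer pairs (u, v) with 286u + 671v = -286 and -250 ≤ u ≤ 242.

gcd(671, 286) = 11.
By Bézout, 286·(-7) + 671·(3) = 11.
Particular solution: (60, -26).
General solution: u = 60 + 61t, v = -26 - 26t for integer t.
-250 ≤ 60 + 61t ≤ 242 gives t ∈ [-5, 2], which is 8 values.

8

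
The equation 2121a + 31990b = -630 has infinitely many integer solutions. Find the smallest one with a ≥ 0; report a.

gcd(31990, 2121):
  31990 = 15×2121 + 175
  2121 = 12×175 + 21
  175 = 8×21 + 7
  21 = 3×7
so gcd(31990, 2121) = 7.
7 divides -630, so solutions exist.
Back-substitute for Bézout coefficients:
  7 = 175 - 8×21
  ... = 2121×(-1463) + 31990×(97)
Scale by -630/7 = -90: (a₀, b₀) = (131670, -8730).
General solution: a = 131670 + 4570t, b = -8730 - 303t for integer t.
a ≥ 0: smallest is 131670 mod 4570 = 3710 (at t = -28), with b = -246.

3710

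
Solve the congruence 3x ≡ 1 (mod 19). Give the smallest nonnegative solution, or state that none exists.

gcd(19, 3) = 1.
1 divides 1, so solutions exist.
By Bézout, 3*(-6) + 19*(1) = 1.
So 3*(-6) ≡ 1 (mod 19); multiply by 1: x ≡ -6 (mod 19).
Smallest nonnegative: x = -6 mod 19 = 13.

13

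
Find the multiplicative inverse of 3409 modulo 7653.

gcd(7653, 3409):
  7653 = 2·3409 + 835
  3409 = 4·835 + 69
  835 = 12·69 + 7
  69 = 9·7 + 6
  7 = 1·6 + 1
  6 = 6·1
so gcd(7653, 3409) = 1.
Back-substitute for Bézout coefficients:
  1 = 7 - 1·6
  ... = 3409·(-1109) + 7653·(494)
So 3409·-1109 ≡ 1 (mod 7653), and -1109 mod 7653 = 6544.

6544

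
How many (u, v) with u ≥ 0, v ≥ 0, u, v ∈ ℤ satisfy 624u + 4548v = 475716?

2

gcd(4548, 624):
  4548 = 7·624 + 180
  624 = 3·180 + 84
  180 = 2·84 + 12
  84 = 7·12
so gcd(4548, 624) = 12.
Back-substitute for Bézout coefficients:
  12 = 180 - 2·84
  ... = 624·(-51) + 4548·(7)
Scale by 39643: one solution is (-2021793, 277501). Reduce u mod 379: (172, 81).
General: u = 172 + 379t, v = 81 - 52t.
u ≥ 0 ⇒ t ≥ 0; v ≥ 0 ⇒ t ≤ 1. So t ∈ [0, 1]: 2 solutions.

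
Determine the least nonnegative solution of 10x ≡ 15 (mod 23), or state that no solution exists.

gcd(23, 10):
  23 = 2*10 + 3
  10 = 3*3 + 1
  3 = 3*1
so gcd(23, 10) = 1.
1 divides 15, so solutions exist.
Back-substitute for Bézout coefficients:
  1 = 10 - 3*3
  ... = 10*(7) + 23*(-3)
So 10*(7) ≡ 1 (mod 23); multiply by 15: x ≡ 105 (mod 23).
Smallest nonnegative: x = 105 mod 23 = 13.

13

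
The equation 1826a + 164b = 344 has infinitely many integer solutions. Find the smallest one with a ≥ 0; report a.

gcd(1826, 164) = 2.
2 divides 344, so solutions exist.
By Bézout, 1826*(15) + 164*(-167) = 2.
Scale by 344/2 = 172: (a₀, b₀) = (2580, -28724).
General solution: a = 2580 + 82t, b = -28724 - 913t for integer t.
a ≥ 0: smallest is 2580 mod 82 = 38 (at t = -31), with b = -421.

38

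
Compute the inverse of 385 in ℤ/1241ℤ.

303

gcd(1241, 385):
  1241 = 3×385 + 86
  385 = 4×86 + 41
  86 = 2×41 + 4
  41 = 10×4 + 1
  4 = 4×1
so gcd(1241, 385) = 1.
Back-substitute for Bézout coefficients:
  1 = 41 - 10×4
  ... = 385×(303) + 1241×(-94)
So 385×303 ≡ 1 (mod 1241), and 303 mod 1241 = 303.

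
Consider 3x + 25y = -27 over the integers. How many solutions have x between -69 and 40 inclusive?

4

gcd(25, 3):
  25 = 8×3 + 1
  3 = 3×1
so gcd(25, 3) = 1.
Back-substitute for Bézout coefficients:
  1 = 25 - 8×3
  ... = 3×(-8) + 25×(1)
Scale by -27: particular solution (216, -27); reduce x mod 25: (16, -3).
General solution: x = 16 + 25t, y = -3 - 3t for integer t.
-69 ≤ 16 + 25t ≤ 40 gives t ∈ [-3, 0], which is 4 values.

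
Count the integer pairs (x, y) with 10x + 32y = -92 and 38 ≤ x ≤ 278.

gcd(32, 10):
  32 = 3×10 + 2
  10 = 5×2
so gcd(32, 10) = 2.
Back-substitute for Bézout coefficients:
  2 = 32 - 3×10
  ... = 10×(-3) + 32×(1)
Scale by -46: particular solution (138, -46); reduce x mod 16: (10, -6).
General solution: x = 10 + 16t, y = -6 - 5t for integer t.
38 ≤ 10 + 16t ≤ 278 gives t ∈ [2, 16], which is 15 values.

15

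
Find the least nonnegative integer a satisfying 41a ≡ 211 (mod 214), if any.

gcd(214, 41):
  214 = 5×41 + 9
  41 = 4×9 + 5
  9 = 1×5 + 4
  5 = 1×4 + 1
  4 = 4×1
so gcd(214, 41) = 1.
1 divides 211, so solutions exist.
Back-substitute for Bézout coefficients:
  1 = 5 - 1×4
  ... = 41×(47) + 214×(-9)
So 41×(47) ≡ 1 (mod 214); multiply by 211: a ≡ 9917 (mod 214).
Smallest nonnegative: a = 9917 mod 214 = 73.

73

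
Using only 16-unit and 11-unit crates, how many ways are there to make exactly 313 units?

Need nonnegative integers with 16j + 11k = 313.
gcd(16, 11) = 1, and 16·(-2) + 11·(3) = 1.
So (j₀, k₀) = (-626, 939); general j = -626 + 11t, k = 939 - 16t.
j ≥ 0 ⇒ t ≥ 57; k ≥ 0 ⇒ t ≤ 58. That's 2 values of t.

2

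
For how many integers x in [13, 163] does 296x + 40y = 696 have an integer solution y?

gcd(296, 40) = 8  (296 = 7*40 + 16, 40 = 2*16 + 8, 16 = 2*8).
Back-substituting, 296*(-2) + 40*(15) = 8.
Scale by 87: particular solution (-174, 1305); reduce x mod 5: (1, 10).
General solution: x = 1 + 5t, y = 10 - 37t for integer t.
13 ≤ 1 + 5t ≤ 163 gives t ∈ [3, 32], which is 30 values.

30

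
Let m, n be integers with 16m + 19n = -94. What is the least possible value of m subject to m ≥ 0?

gcd(19, 16):
  19 = 1·16 + 3
  16 = 5·3 + 1
  3 = 3·1
so gcd(19, 16) = 1.
1 divides -94, so solutions exist.
Back-substitute for Bézout coefficients:
  1 = 16 - 5·3
  ... = 16·(6) + 19·(-5)
Scale by -94/1 = -94: (m₀, n₀) = (-564, 470).
General solution: m = -564 + 19t, n = 470 - 16t for integer t.
m ≥ 0: smallest is -564 mod 19 = 6 (at t = 30), with n = -10.

6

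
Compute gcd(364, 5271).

gcd(5271, 364):
  5271 = 14×364 + 175
  364 = 2×175 + 14
  175 = 12×14 + 7
  14 = 2×7
so gcd(5271, 364) = 7.

7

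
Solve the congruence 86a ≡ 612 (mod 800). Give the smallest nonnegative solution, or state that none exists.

342

gcd(800, 86) = 2  (800 = 9*86 + 26, 86 = 3*26 + 8, 26 = 3*8 + 2, 8 = 4*2).
2 divides 612, so solutions exist.
Back-substituting, 86*(-93) + 800*(10) = 2.
So 86*(-93) ≡ 2 (mod 800); multiply by 306: a ≡ -28458 (mod 400).
Smallest nonnegative: a = -28458 mod 400 = 342.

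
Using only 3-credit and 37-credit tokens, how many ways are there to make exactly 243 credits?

Need nonnegative integers with 3j + 37k = 243.
gcd(3, 37) = 1, and 3·(-12) + 37·(1) = 1.
So (j₀, k₀) = (-2916, 243); general j = -2916 + 37t, k = 243 - 3t.
j ≥ 0 ⇒ t ≥ 79; k ≥ 0 ⇒ t ≤ 81. That's 3 values of t.

3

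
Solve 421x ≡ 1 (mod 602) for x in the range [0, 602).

449

gcd(602, 421):
  602 = 1×421 + 181
  421 = 2×181 + 59
  181 = 3×59 + 4
  59 = 14×4 + 3
  4 = 1×3 + 1
  3 = 3×1
so gcd(602, 421) = 1.
Back-substitute for Bézout coefficients:
  1 = 4 - 1×3
  ... = 421×(-153) + 602×(107)
So 421×-153 ≡ 1 (mod 602), and -153 mod 602 = 449.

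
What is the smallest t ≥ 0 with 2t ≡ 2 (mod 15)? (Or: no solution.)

1

gcd(15, 2):
  15 = 7×2 + 1
  2 = 2×1
so gcd(15, 2) = 1.
1 divides 2, so solutions exist.
Back-substitute for Bézout coefficients:
  1 = 15 - 7×2
  ... = 2×(-7) + 15×(1)
So 2×(-7) ≡ 1 (mod 15); multiply by 2: t ≡ -14 (mod 15).
Smallest nonnegative: t = -14 mod 15 = 1.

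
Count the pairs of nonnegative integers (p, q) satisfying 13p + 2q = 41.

2

gcd(13, 2) = 1  (13 = 6×2 + 1, 2 = 2×1).
Back-substituting, 13×(1) + 2×(-6) = 1.
Scale by 41: one solution is (41, -246). Reduce p mod 2: (1, 14).
General: p = 1 + 2t, q = 14 - 13t.
p ≥ 0 ⇒ t ≥ 0; q ≥ 0 ⇒ t ≤ 1. So t ∈ [0, 1]: 2 solutions.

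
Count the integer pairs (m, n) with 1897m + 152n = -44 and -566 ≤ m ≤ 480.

7

gcd(1897, 152):
  1897 = 12·152 + 73
  152 = 2·73 + 6
  73 = 12·6 + 1
  6 = 6·1
so gcd(1897, 152) = 1.
Back-substitute for Bézout coefficients:
  1 = 73 - 12·6
  ... = 1897·(25) + 152·(-312)
Scale by -44: particular solution (-1100, 13728); reduce m mod 152: (116, -1448).
General solution: m = 116 + 152t, n = -1448 - 1897t for integer t.
-566 ≤ 116 + 152t ≤ 480 gives t ∈ [-4, 2], which is 7 values.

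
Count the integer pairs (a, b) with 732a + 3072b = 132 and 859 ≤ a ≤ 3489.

10

gcd(3072, 732) = 12  (3072 = 4*732 + 144, 732 = 5*144 + 12, 144 = 12*12).
Back-substituting, 732*(21) + 3072*(-5) = 12.
Scale by 11: particular solution (231, -55); reduce a mod 256: (231, -55).
General solution: a = 231 + 256t, b = -55 - 61t for integer t.
859 ≤ 231 + 256t ≤ 3489 gives t ∈ [3, 12], which is 10 values.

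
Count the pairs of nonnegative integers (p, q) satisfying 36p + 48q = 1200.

9

gcd(48, 36) = 12.
By Bézout, 36*(-1) + 48*(1) = 12.
One solution: (0, 25).
General: p = 0 + 4t, q = 25 - 3t.
p ≥ 0 ⇒ t ≥ 0; q ≥ 0 ⇒ t ≤ 8. So t ∈ [0, 8]: 9 solutions.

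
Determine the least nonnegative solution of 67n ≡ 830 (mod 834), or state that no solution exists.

gcd(834, 67):
  834 = 12·67 + 30
  67 = 2·30 + 7
  30 = 4·7 + 2
  7 = 3·2 + 1
  2 = 2·1
so gcd(834, 67) = 1.
1 divides 830, so solutions exist.
Back-substitute for Bézout coefficients:
  1 = 7 - 3·2
  ... = 67·(361) + 834·(-29)
So 67·(361) ≡ 1 (mod 834); multiply by 830: n ≡ 299630 (mod 834).
Smallest nonnegative: n = 299630 mod 834 = 224.

224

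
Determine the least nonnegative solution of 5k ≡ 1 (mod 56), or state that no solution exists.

gcd(56, 5) = 1  (56 = 11·5 + 1, 5 = 5·1).
1 divides 1, so solutions exist.
Back-substituting, 5·(-11) + 56·(1) = 1.
So 5·(-11) ≡ 1 (mod 56); multiply by 1: k ≡ -11 (mod 56).
Smallest nonnegative: k = -11 mod 56 = 45.

45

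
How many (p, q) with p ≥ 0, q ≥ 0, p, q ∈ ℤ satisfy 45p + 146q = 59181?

gcd(146, 45) = 1  (146 = 3*45 + 11, 45 = 4*11 + 1, 11 = 11*1).
Back-substituting, 45*(13) + 146*(-4) = 1.
Scale by 59181: one solution is (769353, -236724). Reduce p mod 146: (79, 381).
General: p = 79 + 146t, q = 381 - 45t.
p ≥ 0 ⇒ t ≥ 0; q ≥ 0 ⇒ t ≤ 8. So t ∈ [0, 8]: 9 solutions.

9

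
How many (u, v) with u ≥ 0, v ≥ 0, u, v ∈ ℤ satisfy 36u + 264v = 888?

1

gcd(264, 36) = 12.
By Bézout, 36×(-7) + 264×(1) = 12.
One solution: (10, 2).
General: u = 10 + 22t, v = 2 - 3t.
u ≥ 0 ⇒ t ≥ 0; v ≥ 0 ⇒ t ≤ 0. So t ∈ [0, 0]: 1 solution.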